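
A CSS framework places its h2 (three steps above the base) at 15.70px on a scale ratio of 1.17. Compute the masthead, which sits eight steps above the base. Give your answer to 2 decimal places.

34.42px

15.70 × 1.17⁵ = 15.70 × 2.19245 ≈ 34.421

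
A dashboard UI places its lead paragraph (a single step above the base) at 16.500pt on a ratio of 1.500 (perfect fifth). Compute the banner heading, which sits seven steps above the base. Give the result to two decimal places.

187.95pt

The gap is 7 − (1) = 6 steps, so the factor is 1.500^6.
16.500 × 1.500⁶ = 16.500 × 11.39062 ≈ 187.945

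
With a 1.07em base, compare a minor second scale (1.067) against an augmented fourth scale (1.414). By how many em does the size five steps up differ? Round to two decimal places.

4.57em

Minor second: 1.07 × 1.067⁵ = 1.4798em
Augmented fourth: 1.07 × 1.414⁵ = 6.0483em
Difference: 6.0483 − 1.4798 = 4.5685em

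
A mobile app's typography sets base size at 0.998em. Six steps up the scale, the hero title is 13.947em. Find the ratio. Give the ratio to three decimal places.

1.552

The ratio satisfies 0.998 × r⁶ = 13.947, so r = (13.947 / 0.998)^(1/6).
r = 13.9749^(1/6) ≈ 1.5520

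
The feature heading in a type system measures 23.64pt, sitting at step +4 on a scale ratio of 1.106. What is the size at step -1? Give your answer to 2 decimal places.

23.64 ÷ 1.106⁵ = 23.64 ÷ 1.65491 ≈ 14.285

14.28pt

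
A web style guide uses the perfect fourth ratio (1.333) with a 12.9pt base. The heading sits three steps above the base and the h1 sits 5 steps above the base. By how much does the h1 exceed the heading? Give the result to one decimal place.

23.7pt

Step 3: 12.9 × 1.333³ = 30.555pt
Step 5: 12.9 × 1.333⁵ = 54.293pt
Difference: 54.293 − 30.555 = 23.738pt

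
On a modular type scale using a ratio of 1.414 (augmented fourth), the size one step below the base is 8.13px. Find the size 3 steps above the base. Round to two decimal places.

32.50px

8.13 × 1.414⁴ = 8.13 × 3.99758 ≈ 32.500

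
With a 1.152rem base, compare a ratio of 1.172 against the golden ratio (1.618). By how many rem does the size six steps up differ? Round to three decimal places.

17.684rem

At 1.172: 1.152 × 1.172⁶ = 2.98551rem
Golden ratio: 1.152 × 1.618⁶ = 20.66920rem
Difference: 20.66920 − 2.98551 = 17.68369rem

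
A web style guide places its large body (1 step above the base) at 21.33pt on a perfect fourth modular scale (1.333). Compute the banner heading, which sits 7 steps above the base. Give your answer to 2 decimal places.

The gap is 7 − (1) = 6 steps, so the factor is 1.333^6.
21.33 × 1.333⁶ = 21.33 × 5.61023 ≈ 119.666

119.67pt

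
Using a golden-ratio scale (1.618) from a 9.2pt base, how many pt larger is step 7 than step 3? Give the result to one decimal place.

Step 3: 9.2 × 1.618³ = 38.969pt
Step 7: 9.2 × 1.618⁷ = 267.078pt
Difference: 267.078 − 38.969 = 228.109pt

228.1pt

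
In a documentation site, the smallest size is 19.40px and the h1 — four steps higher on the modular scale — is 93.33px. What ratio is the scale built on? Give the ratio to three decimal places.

1.481

The ratio satisfies 19.40 × r⁴ = 93.33, so r = (93.33 / 19.40)^(1/4).
r = 4.8108^(1/4) ≈ 1.4810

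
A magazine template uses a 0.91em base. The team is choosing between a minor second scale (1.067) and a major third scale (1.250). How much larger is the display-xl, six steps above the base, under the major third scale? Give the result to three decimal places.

Minor second: 0.91 × 1.067⁶ = 1.34285em
Major third: 0.91 × 1.250⁶ = 3.47137em
Difference: 3.47137 − 1.34285 = 2.12852em

2.129em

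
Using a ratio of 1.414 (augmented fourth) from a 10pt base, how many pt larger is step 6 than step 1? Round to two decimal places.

Step 1: 10.0 × 1.414 = 14.1400pt
Step 6: 10.0 × 1.414⁶ = 79.9275pt
Difference: 79.9275 − 14.1400 = 65.7875pt

65.79pt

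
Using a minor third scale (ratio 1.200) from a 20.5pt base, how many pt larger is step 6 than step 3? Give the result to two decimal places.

25.79pt

Step 3: 20.5 × 1.200³ = 35.4240pt
Step 6: 20.5 × 1.200⁶ = 61.2127pt
Difference: 61.2127 − 35.4240 = 25.7887pt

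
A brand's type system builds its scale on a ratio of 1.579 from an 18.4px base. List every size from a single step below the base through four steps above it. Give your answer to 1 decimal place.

Step -1: 18.4 ÷ 1.579 = 11.7
Step 0: 18.4px
Step 1: 18.4 × 1.579 = 29.1
Step 2: 18.4 × 1.579² = 45.9
Step 3: 18.4 × 1.579³ = 72.4
Step 4: 18.4 × 1.579⁴ = 114.4

11.7px, 18.4px, 29.1px, 45.9px, 72.4px, 114.4px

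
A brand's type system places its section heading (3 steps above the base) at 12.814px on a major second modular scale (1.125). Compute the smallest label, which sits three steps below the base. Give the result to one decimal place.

6.3px

The gap is -3 − (3) = -6 steps, so the factor is 1.125^-6.
12.814 ÷ 1.125⁶ = 12.814 ÷ 2.02729 ≈ 6.321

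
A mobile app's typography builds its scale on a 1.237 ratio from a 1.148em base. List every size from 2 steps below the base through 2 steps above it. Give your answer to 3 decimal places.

Step -2: 1.148 ÷ 1.237² = 0.750
Step -1: 1.148 ÷ 1.237 = 0.928
Step 0: 1.148em
Step 1: 1.148 × 1.237 = 1.420
Step 2: 1.148 × 1.237² = 1.757

0.750em, 0.928em, 1.148em, 1.420em, 1.757em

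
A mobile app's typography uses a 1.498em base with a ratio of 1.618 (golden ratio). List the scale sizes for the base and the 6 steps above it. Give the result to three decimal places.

1.498em, 2.424em, 3.922em, 6.345em, 10.267em, 16.611em, 26.877em

Step 0: 1.498em
Step 1: 1.498 × 1.618 = 2.424
Step 2: 1.498 × 1.618² = 3.922
Step 3: 1.498 × 1.618³ = 6.345
Step 4: 1.498 × 1.618⁴ = 10.267
Step 5: 1.498 × 1.618⁵ = 16.611
Step 6: 1.498 × 1.618⁶ = 26.877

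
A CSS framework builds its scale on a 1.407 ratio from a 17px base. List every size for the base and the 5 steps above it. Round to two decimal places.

17.00px, 23.92px, 33.65px, 47.35px, 66.62px, 93.74px

Step 0: 17px
Step 1: 17.0 × 1.407 = 23.92
Step 2: 17.0 × 1.407² = 33.65
Step 3: 17.0 × 1.407³ = 47.35
Step 4: 17.0 × 1.407⁴ = 66.62
Step 5: 17.0 × 1.407⁵ = 93.74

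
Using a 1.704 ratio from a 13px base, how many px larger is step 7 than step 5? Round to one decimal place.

Step 5: 13.0 × 1.704⁵ = 186.763px
Step 7: 13.0 × 1.704⁷ = 542.289px
Difference: 542.289 − 186.763 = 355.526px

355.5px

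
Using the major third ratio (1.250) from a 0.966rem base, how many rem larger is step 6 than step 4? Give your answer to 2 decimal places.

Step 4: 0.966 × 1.250⁴ = 2.3584rem
Step 6: 0.966 × 1.250⁶ = 3.6850rem
Difference: 3.6850 − 2.3584 = 1.3266rem

1.33rem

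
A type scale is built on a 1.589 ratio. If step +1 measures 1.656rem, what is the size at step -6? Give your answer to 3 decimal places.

0.065rem

1.656 ÷ 1.589⁷ = 1.656 ÷ 25.57804 ≈ 0.065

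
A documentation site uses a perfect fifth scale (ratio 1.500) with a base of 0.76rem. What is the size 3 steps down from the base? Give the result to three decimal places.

Each step on a modular scale multiplies by the ratio, so the size n steps from the base is base × ratioⁿ.
0.76 ÷ 1.500³ = 0.76 ÷ 3.37500 ≈ 0.225

0.225rem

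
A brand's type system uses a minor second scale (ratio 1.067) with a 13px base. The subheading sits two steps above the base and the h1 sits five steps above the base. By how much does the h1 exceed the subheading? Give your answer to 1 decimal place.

Step 2: 13.0 × 1.067² = 14.800px
Step 5: 13.0 × 1.067⁵ = 17.979px
Difference: 17.979 − 14.800 = 3.179px

3.2px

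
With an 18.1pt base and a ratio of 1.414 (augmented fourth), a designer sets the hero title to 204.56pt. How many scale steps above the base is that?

1.414ⁿ = 204.56 / 18.1 = 11.3017
n = ln(11.3017) / ln(1.414) = 2.4249 / 0.3464 ≈ 7.00

7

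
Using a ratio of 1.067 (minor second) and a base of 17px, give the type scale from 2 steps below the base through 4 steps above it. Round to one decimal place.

Step -2: 17.0 ÷ 1.067² = 14.9
Step -1: 17.0 ÷ 1.067 = 15.9
Step 0: 17px
Step 1: 17.0 × 1.067 = 18.1
Step 2: 17.0 × 1.067² = 19.4
Step 3: 17.0 × 1.067³ = 20.7
Step 4: 17.0 × 1.067⁴ = 22.0

14.9px, 15.9px, 17.0px, 18.1px, 19.4px, 20.7px, 22.0px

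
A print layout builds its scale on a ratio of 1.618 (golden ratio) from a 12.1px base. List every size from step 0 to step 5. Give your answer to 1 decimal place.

Step 0: 12.1px
Step 1: 12.1 × 1.618 = 19.6
Step 2: 12.1 × 1.618² = 31.7
Step 3: 12.1 × 1.618³ = 51.3
Step 4: 12.1 × 1.618⁴ = 82.9
Step 5: 12.1 × 1.618⁵ = 134.2

12.1px, 19.6px, 31.7px, 51.3px, 82.9px, 134.2px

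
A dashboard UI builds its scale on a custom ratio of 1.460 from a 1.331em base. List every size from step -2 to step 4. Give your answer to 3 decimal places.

Step -2: 1.331 ÷ 1.460² = 0.624
Step -1: 1.331 ÷ 1.460 = 0.912
Step 0: 1.331em
Step 1: 1.331 × 1.460 = 1.943
Step 2: 1.331 × 1.460² = 2.837
Step 3: 1.331 × 1.460³ = 4.142
Step 4: 1.331 × 1.460⁴ = 6.048

0.624em, 0.912em, 1.331em, 1.943em, 2.837em, 4.142em, 6.048em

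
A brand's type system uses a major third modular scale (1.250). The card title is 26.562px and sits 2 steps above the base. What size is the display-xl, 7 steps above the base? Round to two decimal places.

81.06px

The gap is 7 − (2) = 5 steps, so the factor is 1.250^5.
26.562 × 1.250⁵ = 26.562 × 3.05176 ≈ 81.061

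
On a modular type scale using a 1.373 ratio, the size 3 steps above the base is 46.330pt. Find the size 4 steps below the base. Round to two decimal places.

5.04pt

46.330 ÷ 1.373⁷ = 46.330 ÷ 9.19801 ≈ 5.037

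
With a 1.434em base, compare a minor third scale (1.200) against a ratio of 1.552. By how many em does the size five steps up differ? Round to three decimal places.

9.344em

Minor third: 1.434 × 1.200⁵ = 3.56825em
At 1.552: 1.434 × 1.552⁵ = 12.91242em
Difference: 12.91242 − 3.56825 = 9.34417em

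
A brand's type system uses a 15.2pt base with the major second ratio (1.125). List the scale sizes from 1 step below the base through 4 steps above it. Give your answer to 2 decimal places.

13.51pt, 15.20pt, 17.10pt, 19.24pt, 21.64pt, 24.35pt

Step -1: 15.2 ÷ 1.125 = 13.51
Step 0: 15.2pt
Step 1: 15.2 × 1.125 = 17.10
Step 2: 15.2 × 1.125² = 19.24
Step 3: 15.2 × 1.125³ = 21.64
Step 4: 15.2 × 1.125⁴ = 24.35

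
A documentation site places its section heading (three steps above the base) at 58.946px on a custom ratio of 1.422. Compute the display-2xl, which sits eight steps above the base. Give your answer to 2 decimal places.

Moving from step +3 to step +8 is 5 steps up, so multiply by r⁵.
58.946 × 1.422⁵ = 58.946 × 5.81431 ≈ 342.730

342.73px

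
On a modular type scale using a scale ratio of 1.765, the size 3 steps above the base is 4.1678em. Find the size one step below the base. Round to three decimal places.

0.429em

The gap is -1 − (3) = -4 steps, so the factor is 1.765^-4.
4.1678 ÷ 1.765⁴ = 4.1678 ÷ 9.70463 ≈ 0.429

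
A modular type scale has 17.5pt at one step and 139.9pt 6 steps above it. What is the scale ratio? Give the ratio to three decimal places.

1.414

r⁶ = 139.9 / 17.5, so r = (139.9/17.5)^(1/6).
r = 7.9943^(1/6) ≈ 1.4140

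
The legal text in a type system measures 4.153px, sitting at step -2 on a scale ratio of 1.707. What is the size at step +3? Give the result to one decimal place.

60.2px

Moving from step -2 to step +3 is 5 steps up, so multiply by r⁵.
4.153 × 1.707⁵ = 4.153 × 14.49331 ≈ 60.191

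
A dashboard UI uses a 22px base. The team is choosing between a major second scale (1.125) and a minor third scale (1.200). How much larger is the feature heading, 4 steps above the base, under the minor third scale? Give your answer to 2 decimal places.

Major second: 22.0 × 1.125⁴ = 35.2397px
Minor third: 22.0 × 1.200⁴ = 45.6192px
Difference: 45.6192 − 35.2397 = 10.3795px

10.38px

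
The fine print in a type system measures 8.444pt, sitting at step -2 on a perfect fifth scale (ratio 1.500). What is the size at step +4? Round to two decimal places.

96.18pt

8.444 × 1.500⁶ = 8.444 × 11.39062 ≈ 96.182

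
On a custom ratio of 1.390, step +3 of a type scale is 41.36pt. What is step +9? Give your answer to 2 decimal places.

298.31pt

The gap is 9 − (3) = 6 steps, so the factor is 1.390^6.
41.36 × 1.390⁶ = 41.36 × 7.21255 ≈ 298.311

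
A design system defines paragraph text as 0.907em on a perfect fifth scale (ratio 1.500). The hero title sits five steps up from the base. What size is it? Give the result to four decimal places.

6.8875em

0.907 × 1.500⁵ = 0.907 × 7.59375 ≈ 6.8875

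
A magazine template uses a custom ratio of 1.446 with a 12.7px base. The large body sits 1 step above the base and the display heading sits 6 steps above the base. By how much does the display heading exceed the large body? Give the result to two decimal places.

97.73px

Step 1: 12.7 × 1.446 = 18.3642px
Step 6: 12.7 × 1.446⁶ = 116.0950px
Difference: 116.0950 − 18.3642 = 97.7308px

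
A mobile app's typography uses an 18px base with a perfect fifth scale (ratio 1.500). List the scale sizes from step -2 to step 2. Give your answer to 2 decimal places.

8.00px, 12.00px, 18.00px, 27.00px, 40.50px

Step -2: 18.0 ÷ 1.500² = 8.00
Step -1: 18.0 ÷ 1.500 = 12.00
Step 0: 18px
Step 1: 18.0 × 1.500 = 27.00
Step 2: 18.0 × 1.500² = 40.50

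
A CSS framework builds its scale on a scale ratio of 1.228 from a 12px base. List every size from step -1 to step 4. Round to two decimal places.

Step -1: 12.0 ÷ 1.228 = 9.77
Step 0: 12px
Step 1: 12.0 × 1.228 = 14.74
Step 2: 12.0 × 1.228² = 18.10
Step 3: 12.0 × 1.228³ = 22.22
Step 4: 12.0 × 1.228⁴ = 27.29

9.77px, 12.00px, 14.74px, 18.10px, 22.22px, 27.29px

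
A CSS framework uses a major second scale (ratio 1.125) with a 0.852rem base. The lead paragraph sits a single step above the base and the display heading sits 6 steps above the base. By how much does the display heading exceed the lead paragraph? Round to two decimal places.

0.77rem

Step 1: 0.852 × 1.125 = 0.9585rem
Step 6: 0.852 × 1.125⁶ = 1.7272rem
Difference: 1.7272 − 0.9585 = 0.7687rem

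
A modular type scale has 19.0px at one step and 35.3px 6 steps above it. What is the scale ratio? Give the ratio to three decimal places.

r⁶ = 35.3 / 19.0, so r = (35.3/19.0)^(1/6).
r = 1.8579^(1/6) ≈ 1.1088

1.109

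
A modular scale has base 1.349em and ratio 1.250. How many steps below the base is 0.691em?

1.250ⁿ = 1.349 / 0.691 = 1.9522
n = ln(1.9522) / ln(1.250) = 0.6690 / 0.2231 ≈ 3.00

3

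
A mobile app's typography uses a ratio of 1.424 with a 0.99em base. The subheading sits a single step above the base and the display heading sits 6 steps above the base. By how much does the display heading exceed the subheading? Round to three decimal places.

6.845em

Step 1: 0.99 × 1.424 = 1.40976em
Step 6: 0.99 × 1.424⁶ = 8.25458em
Difference: 8.25458 − 1.40976 = 6.84482em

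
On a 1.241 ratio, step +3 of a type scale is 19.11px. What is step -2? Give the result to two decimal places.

6.49px

Moving from step +3 to step -2 is 5 steps down, so divide by r⁵.
19.11 ÷ 1.241⁵ = 19.11 ÷ 2.94347 ≈ 6.492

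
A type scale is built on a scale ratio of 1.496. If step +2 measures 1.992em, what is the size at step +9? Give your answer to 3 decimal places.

33.405em

1.992 × 1.496⁷ = 1.992 × 16.76954 ≈ 33.405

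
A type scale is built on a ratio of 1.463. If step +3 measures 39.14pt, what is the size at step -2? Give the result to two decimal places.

5.84pt

The gap is -2 − (3) = -5 steps, so the factor is 1.463^-5.
39.14 ÷ 1.463⁵ = 39.14 ÷ 6.70227 ≈ 5.840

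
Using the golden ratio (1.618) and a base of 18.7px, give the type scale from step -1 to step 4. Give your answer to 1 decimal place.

Step -1: 18.7 ÷ 1.618 = 11.6
Step 0: 18.7px
Step 1: 18.7 × 1.618 = 30.3
Step 2: 18.7 × 1.618² = 49.0
Step 3: 18.7 × 1.618³ = 79.2
Step 4: 18.7 × 1.618⁴ = 128.2

11.6px, 18.7px, 30.3px, 49.0px, 79.2px, 128.2px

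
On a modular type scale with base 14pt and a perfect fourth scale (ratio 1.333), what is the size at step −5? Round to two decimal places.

3.33pt

14.0 ÷ 1.333⁵ = 14.0 ÷ 4.20873 ≈ 3.33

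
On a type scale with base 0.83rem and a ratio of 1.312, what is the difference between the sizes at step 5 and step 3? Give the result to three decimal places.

1.352rem

Step 3: 0.83 × 1.312³ = 1.87447rem
Step 5: 0.83 × 1.312⁵ = 3.22662rem
Difference: 3.22662 − 1.87447 = 1.35215rem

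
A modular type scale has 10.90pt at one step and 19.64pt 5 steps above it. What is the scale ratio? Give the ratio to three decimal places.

1.125

r⁵ = 19.64 / 10.90, so r = (19.64/10.90)^(1/5).
r = 1.8018^(1/5) ≈ 1.1250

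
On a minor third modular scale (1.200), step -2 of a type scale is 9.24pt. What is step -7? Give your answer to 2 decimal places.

3.71pt

9.24 ÷ 1.200⁵ = 9.24 ÷ 2.48832 ≈ 3.713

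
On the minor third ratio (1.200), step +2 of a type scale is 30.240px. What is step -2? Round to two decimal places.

14.58px

Moving from step +2 to step -2 is 4 steps down, so divide by r⁴.
30.240 ÷ 1.200⁴ = 30.240 ÷ 2.07360 ≈ 14.583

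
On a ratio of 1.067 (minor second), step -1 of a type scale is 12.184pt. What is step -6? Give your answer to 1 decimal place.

12.184 ÷ 1.067⁵ = 12.184 ÷ 1.38300 ≈ 8.810

8.8pt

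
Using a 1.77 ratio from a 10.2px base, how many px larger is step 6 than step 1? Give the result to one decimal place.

Step 1: 10.2 × 1.77 = 18.054px
Step 6: 10.2 × 1.77⁶ = 313.646px
Difference: 313.646 − 18.054 = 295.592px

295.6px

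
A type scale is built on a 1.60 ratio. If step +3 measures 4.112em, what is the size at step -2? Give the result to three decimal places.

The gap is -2 − (3) = -5 steps, so the factor is 1.60^-5.
4.112 ÷ 1.60⁵ = 4.112 ÷ 10.48576 ≈ 0.392

0.392em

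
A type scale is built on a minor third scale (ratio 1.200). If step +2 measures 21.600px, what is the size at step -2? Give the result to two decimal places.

10.42px

21.600 ÷ 1.200⁴ = 21.600 ÷ 2.07360 ≈ 10.417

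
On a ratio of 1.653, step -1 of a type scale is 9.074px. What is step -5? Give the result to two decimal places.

1.22px

The gap is -5 − (-1) = -4 steps, so the factor is 1.653^-4.
9.074 ÷ 1.653⁴ = 9.074 ÷ 7.46606 ≈ 1.215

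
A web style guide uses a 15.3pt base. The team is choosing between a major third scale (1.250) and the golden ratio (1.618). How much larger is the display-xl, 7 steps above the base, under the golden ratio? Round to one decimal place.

Major third: 15.3 × 1.250⁷ = 72.956pt
Golden ratio: 15.3 × 1.618⁷ = 444.162pt
Difference: 444.162 − 72.956 = 371.206pt

371.2pt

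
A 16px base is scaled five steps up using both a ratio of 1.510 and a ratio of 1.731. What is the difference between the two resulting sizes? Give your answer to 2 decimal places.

123.06px

At 1.510: 16.0 × 1.510⁵ = 125.6044px
At 1.731: 16.0 × 1.731⁵ = 248.6597px
Difference: 248.6597 − 125.6044 = 123.0553px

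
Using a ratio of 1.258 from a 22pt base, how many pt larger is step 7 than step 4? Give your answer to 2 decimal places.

54.60pt

Step 4: 22.0 × 1.258⁴ = 55.0992pt
Step 7: 22.0 × 1.258⁷ = 109.6951pt
Difference: 109.6951 − 55.0992 = 54.5959pt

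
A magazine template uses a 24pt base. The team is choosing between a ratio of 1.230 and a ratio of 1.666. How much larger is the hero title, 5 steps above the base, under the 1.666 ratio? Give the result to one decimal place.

240.5pt

At 1.230: 24.0 × 1.230⁵ = 67.567pt
At 1.666: 24.0 × 1.666⁵ = 308.025pt
Difference: 308.025 − 67.567 = 240.458pt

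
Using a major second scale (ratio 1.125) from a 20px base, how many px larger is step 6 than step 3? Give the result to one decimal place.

12.1px

Step 3: 20.0 × 1.125³ = 28.477px
Step 6: 20.0 × 1.125⁶ = 40.546px
Difference: 40.546 − 28.477 = 12.069px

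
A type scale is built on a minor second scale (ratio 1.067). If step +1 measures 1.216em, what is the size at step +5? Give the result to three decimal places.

Moving from step +1 to step +5 is 4 steps up, so multiply by r⁴.
1.216 × 1.067⁴ = 1.216 × 1.29616 ≈ 1.576

1.576em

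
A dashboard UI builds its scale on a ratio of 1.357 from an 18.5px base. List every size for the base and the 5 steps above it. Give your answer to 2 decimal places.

18.50px, 25.10px, 34.07px, 46.23px, 62.73px, 85.13px

Step 0: 18.5px
Step 1: 18.5 × 1.357 = 25.10
Step 2: 18.5 × 1.357² = 34.07
Step 3: 18.5 × 1.357³ = 46.23
Step 4: 18.5 × 1.357⁴ = 62.73
Step 5: 18.5 × 1.357⁵ = 85.13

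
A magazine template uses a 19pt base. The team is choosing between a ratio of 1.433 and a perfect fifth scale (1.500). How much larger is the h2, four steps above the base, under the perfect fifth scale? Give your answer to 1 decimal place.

16.1pt

At 1.433: 19.0 × 1.433⁴ = 80.120pt
Perfect fifth: 19.0 × 1.500⁴ = 96.188pt
Difference: 96.188 − 80.120 = 16.068pt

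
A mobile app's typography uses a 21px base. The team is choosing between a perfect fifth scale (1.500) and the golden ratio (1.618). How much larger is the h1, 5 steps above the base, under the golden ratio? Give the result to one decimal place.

Perfect fifth: 21.0 × 1.500⁵ = 159.469px
Golden ratio: 21.0 × 1.618⁵ = 232.869px
Difference: 232.869 − 159.469 = 73.400px

73.4px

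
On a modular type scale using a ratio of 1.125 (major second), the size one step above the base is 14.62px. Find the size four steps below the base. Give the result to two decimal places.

8.11px

14.62 ÷ 1.125⁵ = 14.62 ÷ 1.80203 ≈ 8.113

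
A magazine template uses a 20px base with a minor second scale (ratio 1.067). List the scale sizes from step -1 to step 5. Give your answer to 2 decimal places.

Step -1: 20.0 ÷ 1.067 = 18.74
Step 0: 20px
Step 1: 20.0 × 1.067 = 21.34
Step 2: 20.0 × 1.067² = 22.77
Step 3: 20.0 × 1.067³ = 24.30
Step 4: 20.0 × 1.067⁴ = 25.92
Step 5: 20.0 × 1.067⁵ = 27.66

18.74px, 20.00px, 21.34px, 22.77px, 24.30px, 25.92px, 27.66px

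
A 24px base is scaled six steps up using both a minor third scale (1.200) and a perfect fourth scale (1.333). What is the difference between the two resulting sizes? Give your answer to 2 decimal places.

Minor third: 24.0 × 1.200⁶ = 71.6636px
Perfect fourth: 24.0 × 1.333⁶ = 134.6456px
Difference: 134.6456 − 71.6636 = 62.9820px

62.98px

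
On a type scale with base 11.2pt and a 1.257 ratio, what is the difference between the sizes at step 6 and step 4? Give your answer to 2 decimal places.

16.22pt

Step 4: 11.2 × 1.257⁴ = 27.9614pt
Step 6: 11.2 × 1.257⁶ = 44.1804pt
Difference: 44.1804 − 27.9614 = 16.2190pt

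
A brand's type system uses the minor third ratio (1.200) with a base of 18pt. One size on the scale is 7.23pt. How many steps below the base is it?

1.200ⁿ = 18 / 7.23 = 2.4896
n = ln(2.4896) / ln(1.200) = 0.9121 / 0.1823 ≈ 5.00

5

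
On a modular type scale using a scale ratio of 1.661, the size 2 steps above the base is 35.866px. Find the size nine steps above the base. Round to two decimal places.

Moving from step +2 to step +9 is 7 steps up, so multiply by r⁷.
35.866 × 1.661⁷ = 35.866 × 34.88088 ≈ 1251.038

1251.04px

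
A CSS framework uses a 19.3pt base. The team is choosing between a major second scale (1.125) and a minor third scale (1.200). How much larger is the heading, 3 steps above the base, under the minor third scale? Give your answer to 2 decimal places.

5.87pt

Major second: 19.3 × 1.125³ = 27.4799pt
Minor third: 19.3 × 1.200³ = 33.3504pt
Difference: 33.3504 − 27.4799 = 5.8705pt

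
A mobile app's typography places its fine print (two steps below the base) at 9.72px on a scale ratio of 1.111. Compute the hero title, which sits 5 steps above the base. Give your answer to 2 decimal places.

9.72 × 1.111⁷ = 9.72 × 2.08929 ≈ 20.308

20.31px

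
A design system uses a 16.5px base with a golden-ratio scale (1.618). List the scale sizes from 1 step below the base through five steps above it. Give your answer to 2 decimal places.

10.20px, 16.50px, 26.70px, 43.20px, 69.89px, 113.08px, 182.97px

Step -1: 16.5 ÷ 1.618 = 10.20
Step 0: 16.5px
Step 1: 16.5 × 1.618 = 26.70
Step 2: 16.5 × 1.618² = 43.20
Step 3: 16.5 × 1.618³ = 69.89
Step 4: 16.5 × 1.618⁴ = 113.08
Step 5: 16.5 × 1.618⁵ = 182.97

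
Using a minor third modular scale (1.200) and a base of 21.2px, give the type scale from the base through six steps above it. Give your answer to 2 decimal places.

21.20px, 25.44px, 30.53px, 36.63px, 43.96px, 52.75px, 63.30px

Step 0: 21.2px
Step 1: 21.2 × 1.200 = 25.44
Step 2: 21.2 × 1.200² = 30.53
Step 3: 21.2 × 1.200³ = 36.63
Step 4: 21.2 × 1.200⁴ = 43.96
Step 5: 21.2 × 1.200⁵ = 52.75
Step 6: 21.2 × 1.200⁶ = 63.30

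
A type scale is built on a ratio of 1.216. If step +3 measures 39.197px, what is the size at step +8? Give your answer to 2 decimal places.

39.197 × 1.216⁵ = 39.197 × 2.65869 ≈ 104.213

104.21px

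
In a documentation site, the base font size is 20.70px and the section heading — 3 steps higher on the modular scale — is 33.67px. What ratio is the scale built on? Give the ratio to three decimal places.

The ratio satisfies 20.70 × r³ = 33.67, so r = (33.67 / 20.70)^(1/3).
r = 1.6266^(1/3) ≈ 1.1760

1.176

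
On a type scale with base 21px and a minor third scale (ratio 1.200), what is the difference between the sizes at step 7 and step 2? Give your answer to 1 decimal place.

45.0px

Step 2: 21.0 × 1.200² = 30.240px
Step 7: 21.0 × 1.200⁷ = 75.247px
Difference: 75.247 − 30.240 = 45.007px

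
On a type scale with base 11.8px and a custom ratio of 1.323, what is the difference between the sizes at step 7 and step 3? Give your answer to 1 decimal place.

56.4px

Step 3: 11.8 × 1.323³ = 27.325px
Step 7: 11.8 × 1.323⁷ = 83.715px
Difference: 83.715 − 27.325 = 56.390px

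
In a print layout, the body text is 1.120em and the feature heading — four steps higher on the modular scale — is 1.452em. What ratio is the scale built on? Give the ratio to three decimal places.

1.067

The ratio satisfies 1.120 × r⁴ = 1.452, so r = (1.452 / 1.120)^(1/4).
r = 1.2964^(1/4) ≈ 1.0671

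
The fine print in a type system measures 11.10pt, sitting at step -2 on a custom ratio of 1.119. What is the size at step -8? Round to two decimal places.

11.10 ÷ 1.119⁶ = 11.10 ÷ 1.96327 ≈ 5.654

5.65pt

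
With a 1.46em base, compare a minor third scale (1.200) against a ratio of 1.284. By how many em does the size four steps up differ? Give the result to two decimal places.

0.94em

Minor third: 1.46 × 1.200⁴ = 3.0275em
At 1.284: 1.46 × 1.284⁴ = 3.9684em
Difference: 3.9684 − 3.0275 = 0.9409em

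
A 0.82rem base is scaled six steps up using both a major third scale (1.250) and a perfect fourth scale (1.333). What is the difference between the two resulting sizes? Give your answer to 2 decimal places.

1.47rem

Major third: 0.82 × 1.250⁶ = 3.1281rem
Perfect fourth: 0.82 × 1.333⁶ = 4.6004rem
Difference: 4.6004 − 3.1281 = 1.4723rem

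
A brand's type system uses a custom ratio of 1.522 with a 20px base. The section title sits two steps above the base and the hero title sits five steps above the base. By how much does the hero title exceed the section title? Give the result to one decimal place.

117.0px

Step 2: 20.0 × 1.522² = 46.330px
Step 5: 20.0 × 1.522⁵ = 163.344px
Difference: 163.344 − 46.330 = 117.014px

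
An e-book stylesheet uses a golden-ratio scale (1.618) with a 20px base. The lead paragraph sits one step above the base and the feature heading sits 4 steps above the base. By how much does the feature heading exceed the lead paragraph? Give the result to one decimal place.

104.7px

Step 1: 20.0 × 1.618 = 32.360px
Step 4: 20.0 × 1.618⁴ = 137.071px
Difference: 137.071 − 32.360 = 104.711px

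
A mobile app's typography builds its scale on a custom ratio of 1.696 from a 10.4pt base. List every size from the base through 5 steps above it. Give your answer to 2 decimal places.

Step 0: 10.4pt
Step 1: 10.4 × 1.696 = 17.64
Step 2: 10.4 × 1.696² = 29.91
Step 3: 10.4 × 1.696³ = 50.74
Step 4: 10.4 × 1.696⁴ = 86.05
Step 5: 10.4 × 1.696⁵ = 145.94

10.40pt, 17.64pt, 29.91pt, 50.74pt, 86.05pt, 145.94pt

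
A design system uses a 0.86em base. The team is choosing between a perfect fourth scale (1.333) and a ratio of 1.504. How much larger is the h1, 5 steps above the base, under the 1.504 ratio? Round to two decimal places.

3.00em

Perfect fourth: 0.86 × 1.333⁵ = 3.6195em
At 1.504: 0.86 × 1.504⁵ = 6.6182em
Difference: 6.6182 − 3.6195 = 2.9987em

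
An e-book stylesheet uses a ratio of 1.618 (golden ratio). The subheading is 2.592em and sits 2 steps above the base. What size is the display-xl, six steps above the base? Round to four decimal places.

2.592 × 1.618⁴ = 2.592 × 6.85353 ≈ 17.7643

17.7643em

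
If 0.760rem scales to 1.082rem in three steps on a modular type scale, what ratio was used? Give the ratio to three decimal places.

1.125

The ratio satisfies 0.760 × r³ = 1.082, so r = (1.082 / 0.760)^(1/3).
r = 1.4237^(1/3) ≈ 1.1250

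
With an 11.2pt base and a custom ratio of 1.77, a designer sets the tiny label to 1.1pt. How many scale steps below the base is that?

4

1.77ⁿ = 11.2 / 1.1 = 10.1818
n = ln(10.1818) / ln(1.77) = 2.3206 / 0.5710 ≈ 4.06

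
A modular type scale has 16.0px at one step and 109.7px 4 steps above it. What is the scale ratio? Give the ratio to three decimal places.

r⁴ = 109.7 / 16.0, so r = (109.7/16.0)^(1/4).
r = 6.8563^(1/4) ≈ 1.6182

1.618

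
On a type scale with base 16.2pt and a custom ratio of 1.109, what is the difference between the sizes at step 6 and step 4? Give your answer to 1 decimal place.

5.6pt

Step 4: 16.2 × 1.109⁴ = 24.504pt
Step 6: 16.2 × 1.109⁶ = 30.137pt
Difference: 30.137 − 24.504 = 5.633pt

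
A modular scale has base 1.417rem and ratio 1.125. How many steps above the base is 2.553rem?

1.125ⁿ = 2.553 / 1.417 = 1.8017
n = ln(1.8017) / ln(1.125) = 0.5887 / 0.1178 ≈ 5.00

5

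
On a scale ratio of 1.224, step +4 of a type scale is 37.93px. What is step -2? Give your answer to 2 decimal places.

11.28px

The gap is -2 − (4) = -6 steps, so the factor is 1.224^-6.
37.93 ÷ 1.224⁶ = 37.93 ÷ 3.36270 ≈ 11.280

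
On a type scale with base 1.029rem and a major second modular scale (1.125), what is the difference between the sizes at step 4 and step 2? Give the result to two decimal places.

0.35rem

Step 2: 1.029 × 1.125² = 1.3023rem
Step 4: 1.029 × 1.125⁴ = 1.6483rem
Difference: 1.6483 − 1.3023 = 0.3460rem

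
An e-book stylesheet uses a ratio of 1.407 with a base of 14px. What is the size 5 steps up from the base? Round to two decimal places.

Each step on a modular scale multiplies by the ratio, so the size n steps from the base is base × ratioⁿ.
14.0 × 1.407⁵ = 14.0 × 5.51405 ≈ 77.20

77.20px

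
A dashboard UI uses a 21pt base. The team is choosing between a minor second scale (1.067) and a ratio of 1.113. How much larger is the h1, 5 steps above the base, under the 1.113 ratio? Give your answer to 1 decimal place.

Minor second: 21.0 × 1.067⁵ = 29.043pt
At 1.113: 21.0 × 1.113⁵ = 35.867pt
Difference: 35.867 − 29.043 = 6.824pt

6.8pt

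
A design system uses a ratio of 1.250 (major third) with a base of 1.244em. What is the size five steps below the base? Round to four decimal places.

0.4076em

Every step multiplies by the scale ratio.
1.244 ÷ 1.250⁵ = 1.244 ÷ 3.05176 ≈ 0.4076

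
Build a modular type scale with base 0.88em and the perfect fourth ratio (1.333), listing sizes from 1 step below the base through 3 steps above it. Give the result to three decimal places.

0.660em, 0.880em, 1.173em, 1.564em, 2.084em

Step -1: 0.88 ÷ 1.333 = 0.660
Step 0: 0.88em
Step 1: 0.88 × 1.333 = 1.173
Step 2: 0.88 × 1.333² = 1.564
Step 3: 0.88 × 1.333³ = 2.084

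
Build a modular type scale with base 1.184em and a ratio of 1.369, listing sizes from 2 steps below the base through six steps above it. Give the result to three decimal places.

Step -2: 1.184 ÷ 1.369² = 0.632
Step -1: 1.184 ÷ 1.369 = 0.865
Step 0: 1.184em
Step 1: 1.184 × 1.369 = 1.621
Step 2: 1.184 × 1.369² = 2.219
Step 3: 1.184 × 1.369³ = 3.038
Step 4: 1.184 × 1.369⁴ = 4.159
Step 5: 1.184 × 1.369⁵ = 5.693
Step 6: 1.184 × 1.369⁶ = 7.794

0.632em, 0.865em, 1.184em, 1.621em, 2.219em, 3.038em, 4.159em, 5.693em, 7.794em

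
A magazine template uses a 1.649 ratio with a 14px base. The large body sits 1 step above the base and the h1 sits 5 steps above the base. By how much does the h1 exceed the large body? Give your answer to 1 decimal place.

Step 1: 14.0 × 1.649 = 23.086px
Step 5: 14.0 × 1.649⁵ = 170.699px
Difference: 170.699 − 23.086 = 147.613px

147.6px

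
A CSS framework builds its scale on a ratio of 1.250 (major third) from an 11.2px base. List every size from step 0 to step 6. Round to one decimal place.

Step 0: 11.2px
Step 1: 11.2 × 1.250 = 14.0
Step 2: 11.2 × 1.250² = 17.5
Step 3: 11.2 × 1.250³ = 21.9
Step 4: 11.2 × 1.250⁴ = 27.3
Step 5: 11.2 × 1.250⁵ = 34.2
Step 6: 11.2 × 1.250⁶ = 42.7

11.2px, 14.0px, 17.5px, 21.9px, 27.3px, 34.2px, 42.7px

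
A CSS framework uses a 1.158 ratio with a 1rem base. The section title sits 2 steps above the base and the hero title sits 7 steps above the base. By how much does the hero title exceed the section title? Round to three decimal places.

1.451rem

Step 2: 1.0 × 1.158² = 1.34096rem
Step 7: 1.0 × 1.158⁷ = 2.79229rem
Difference: 2.79229 − 1.34096 = 1.45133rem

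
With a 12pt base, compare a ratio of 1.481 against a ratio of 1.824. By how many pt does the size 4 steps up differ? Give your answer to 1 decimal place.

75.1pt

At 1.481: 12.0 × 1.481⁴ = 57.730pt
At 1.824: 12.0 × 1.824⁴ = 132.825pt
Difference: 132.825 − 57.730 = 75.095pt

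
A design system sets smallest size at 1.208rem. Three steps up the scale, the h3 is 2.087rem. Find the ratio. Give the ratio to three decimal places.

1.200

r³ = 2.087 / 1.208, so r = (2.087/1.208)^(1/3).
r = 1.7276^(1/3) ≈ 1.1999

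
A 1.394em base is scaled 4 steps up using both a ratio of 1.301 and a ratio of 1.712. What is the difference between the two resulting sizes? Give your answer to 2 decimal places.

At 1.301: 1.394 × 1.301⁴ = 3.9937em
At 1.712: 1.394 × 1.712⁴ = 11.9751em
Difference: 11.9751 − 3.9937 = 7.9814em

7.98em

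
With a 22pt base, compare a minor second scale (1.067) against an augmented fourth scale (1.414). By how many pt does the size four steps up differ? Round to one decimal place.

Minor second: 22.0 × 1.067⁴ = 28.515pt
Augmented fourth: 22.0 × 1.414⁴ = 87.947pt
Difference: 87.947 − 28.515 = 59.432pt

59.4pt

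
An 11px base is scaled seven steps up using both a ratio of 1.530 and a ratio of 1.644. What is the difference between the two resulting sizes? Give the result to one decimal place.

At 1.530: 11.0 × 1.530⁷ = 215.890px
At 1.644: 11.0 × 1.644⁷ = 357.031px
Difference: 357.031 − 215.890 = 141.141px

141.1px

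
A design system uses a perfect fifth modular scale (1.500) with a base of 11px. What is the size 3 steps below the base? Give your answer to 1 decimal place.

A modular type scale is a geometric sequence: sizeₙ = base × rⁿ.
11.0 ÷ 1.500³ = 11.0 ÷ 3.37500 ≈ 3.26

3.3px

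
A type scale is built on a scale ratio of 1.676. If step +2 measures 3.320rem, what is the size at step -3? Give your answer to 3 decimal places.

0.251rem

3.320 ÷ 1.676⁵ = 3.320 ÷ 13.22422 ≈ 0.251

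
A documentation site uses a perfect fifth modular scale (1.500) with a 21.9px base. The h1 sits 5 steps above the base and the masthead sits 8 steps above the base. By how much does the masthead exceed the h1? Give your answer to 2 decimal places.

394.97px

Step 5: 21.9 × 1.500⁵ = 166.3031px
Step 8: 21.9 × 1.500⁸ = 561.2730px
Difference: 561.2730 − 166.3031 = 394.9699px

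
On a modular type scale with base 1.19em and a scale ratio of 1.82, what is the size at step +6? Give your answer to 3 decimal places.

43.249em

Every step multiplies by the scale ratio.
1.19 × 1.82⁶ = 1.19 × 36.34363 ≈ 43.249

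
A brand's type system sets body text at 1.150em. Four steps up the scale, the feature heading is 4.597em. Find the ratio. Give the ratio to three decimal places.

1.414

r⁴ = 4.597 / 1.150, so r = (4.597/1.150)^(1/4).
r = 3.9974^(1/4) ≈ 1.4140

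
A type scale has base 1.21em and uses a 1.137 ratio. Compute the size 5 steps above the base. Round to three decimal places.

A modular type scale is a geometric sequence: sizeₙ = base × rⁿ.
1.21 × 1.137⁵ = 1.21 × 1.90021 ≈ 2.299

2.299em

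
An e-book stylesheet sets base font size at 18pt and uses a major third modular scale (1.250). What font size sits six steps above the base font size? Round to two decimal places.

68.66pt

A modular type scale is a geometric sequence: sizeₙ = base × rⁿ.
18.0 × 1.250⁶ = 18.0 × 3.81470 ≈ 68.66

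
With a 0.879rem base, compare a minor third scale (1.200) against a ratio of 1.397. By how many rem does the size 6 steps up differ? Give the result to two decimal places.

Minor third: 0.879 × 1.200⁶ = 2.6247rem
At 1.397: 0.879 × 1.397⁶ = 6.5338rem
Difference: 6.5338 − 2.6247 = 3.9091rem

3.91rem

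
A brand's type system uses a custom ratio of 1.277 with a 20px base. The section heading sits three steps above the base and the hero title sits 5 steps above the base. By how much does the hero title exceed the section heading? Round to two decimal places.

Step 3: 20.0 × 1.277³ = 41.6488px
Step 5: 20.0 × 1.277⁵ = 67.9179px
Difference: 67.9179 − 41.6488 = 26.2691px

26.27px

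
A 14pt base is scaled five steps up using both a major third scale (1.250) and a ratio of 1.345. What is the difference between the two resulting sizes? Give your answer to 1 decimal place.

Major third: 14.0 × 1.250⁵ = 42.725pt
At 1.345: 14.0 × 1.345⁵ = 61.623pt
Difference: 61.623 − 42.725 = 18.898pt

18.9pt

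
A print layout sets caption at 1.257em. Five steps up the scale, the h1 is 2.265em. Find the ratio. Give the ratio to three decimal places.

r⁵ = 2.265 / 1.257, so r = (2.265/1.257)^(1/5).
r = 1.8019^(1/5) ≈ 1.1250

1.125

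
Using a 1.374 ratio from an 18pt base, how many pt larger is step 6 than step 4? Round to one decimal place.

57.0pt

Step 4: 18.0 × 1.374⁴ = 64.153pt
Step 6: 18.0 × 1.374⁶ = 121.114pt
Difference: 121.114 − 64.153 = 56.961pt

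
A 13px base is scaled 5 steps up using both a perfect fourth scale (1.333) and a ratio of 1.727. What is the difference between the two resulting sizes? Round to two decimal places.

145.00px

Perfect fourth: 13.0 × 1.333⁵ = 54.7134px
At 1.727: 13.0 × 1.727⁵ = 199.7124px
Difference: 199.7124 − 54.7134 = 144.9990px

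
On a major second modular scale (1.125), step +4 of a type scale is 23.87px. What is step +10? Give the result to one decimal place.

23.87 × 1.125⁶ = 23.87 × 2.02729 ≈ 48.391

48.4px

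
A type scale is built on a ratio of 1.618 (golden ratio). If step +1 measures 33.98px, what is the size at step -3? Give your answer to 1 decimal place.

5.0px

33.98 ÷ 1.618⁴ = 33.98 ÷ 6.85353 ≈ 4.958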